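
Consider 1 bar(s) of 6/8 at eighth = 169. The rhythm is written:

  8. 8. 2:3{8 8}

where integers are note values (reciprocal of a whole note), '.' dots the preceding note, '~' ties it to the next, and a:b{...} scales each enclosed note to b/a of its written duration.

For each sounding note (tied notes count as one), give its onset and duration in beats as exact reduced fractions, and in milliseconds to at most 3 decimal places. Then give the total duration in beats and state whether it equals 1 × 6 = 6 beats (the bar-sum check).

1) 0.0ms=0b +532.544ms=3/2b
2) 532.544ms=3/2b +532.544ms=3/2b
3) 1065.089ms=3b +532.544ms=3/2b
4) 1597.633ms=9/2b +532.544ms=3/2b
Σ=6b of 6 (169bpm 6/8) — PASS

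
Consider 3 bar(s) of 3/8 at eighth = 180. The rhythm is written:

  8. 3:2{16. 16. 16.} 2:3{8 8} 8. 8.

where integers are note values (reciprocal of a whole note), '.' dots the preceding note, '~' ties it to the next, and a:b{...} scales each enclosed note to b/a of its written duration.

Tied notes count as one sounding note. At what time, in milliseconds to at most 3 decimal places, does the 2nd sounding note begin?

1. 0.0ms @ 0 + 500.0ms (3/2)
2. 500.0ms @ 3/2 + 166.667ms (1/2)
3. 666.667ms @ 2 + 166.667ms (1/2)
4. 833.333ms @ 5/2 + 166.667ms (1/2)
5. 1000.0ms @ 3 + 500.0ms (3/2)
6. 1500.0ms @ 9/2 + 500.0ms (3/2)
7. 2000.0ms @ 6 + 500.0ms (3/2)
8. 2500.0ms @ 15/2 + 500.0ms (3/2)

note 2 onset = 3/2b = 500.0ms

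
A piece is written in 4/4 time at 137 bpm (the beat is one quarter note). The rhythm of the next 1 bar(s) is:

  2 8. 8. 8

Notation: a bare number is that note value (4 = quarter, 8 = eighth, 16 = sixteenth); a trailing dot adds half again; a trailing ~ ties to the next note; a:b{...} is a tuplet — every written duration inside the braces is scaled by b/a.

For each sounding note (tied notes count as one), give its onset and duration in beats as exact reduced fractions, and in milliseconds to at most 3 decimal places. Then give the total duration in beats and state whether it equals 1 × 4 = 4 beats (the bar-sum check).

1) 0.0ms=0b +875.912ms=2b
2) 875.912ms=2b +328.467ms=3/4b
3) 1204.38ms=11/4b +328.467ms=3/4b
4) 1532.847ms=7/2b +218.978ms=1/2b
Σ=4b of 4 (137bpm 4/4) — PASS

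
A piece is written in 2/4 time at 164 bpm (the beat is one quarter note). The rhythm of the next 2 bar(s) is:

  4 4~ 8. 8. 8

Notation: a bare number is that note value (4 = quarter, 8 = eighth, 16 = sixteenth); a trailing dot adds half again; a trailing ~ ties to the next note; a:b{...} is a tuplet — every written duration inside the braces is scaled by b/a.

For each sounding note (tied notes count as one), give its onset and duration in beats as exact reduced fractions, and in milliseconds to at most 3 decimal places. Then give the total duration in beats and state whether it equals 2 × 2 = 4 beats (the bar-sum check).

1) 0.0ms=0b +365.854ms=1b
2) 365.854ms=1b +640.244ms=7/4b
3) 1006.098ms=11/4b +274.39ms=3/4b
4) 1280.488ms=7/2b +182.927ms=1/2b
Σ=4b of 4 (164bpm 2/4) — PASS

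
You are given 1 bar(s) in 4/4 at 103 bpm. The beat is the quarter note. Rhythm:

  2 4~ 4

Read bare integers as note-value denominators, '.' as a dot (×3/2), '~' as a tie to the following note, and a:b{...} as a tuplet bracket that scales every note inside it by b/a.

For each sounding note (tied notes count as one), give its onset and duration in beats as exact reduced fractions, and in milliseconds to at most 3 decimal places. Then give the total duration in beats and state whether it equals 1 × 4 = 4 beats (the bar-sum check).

1) 0.0ms=0b +1165.049ms=2b
2) 1165.049ms=2b +1165.049ms=2b
Σ=4b of 4 (103bpm 4/4) — PASS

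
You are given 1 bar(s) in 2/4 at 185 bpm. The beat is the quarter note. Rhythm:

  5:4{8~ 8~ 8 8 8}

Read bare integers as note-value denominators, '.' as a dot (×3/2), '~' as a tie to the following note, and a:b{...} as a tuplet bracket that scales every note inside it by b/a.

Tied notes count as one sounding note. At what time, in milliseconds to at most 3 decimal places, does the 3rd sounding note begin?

1. 0.0ms @ 0 + 389.189ms (6/5)
2. 389.189ms @ 6/5 + 129.73ms (2/5)
3. 518.919ms @ 8/5 + 129.73ms (2/5)

note 3 onset = 8/5b = 518.919ms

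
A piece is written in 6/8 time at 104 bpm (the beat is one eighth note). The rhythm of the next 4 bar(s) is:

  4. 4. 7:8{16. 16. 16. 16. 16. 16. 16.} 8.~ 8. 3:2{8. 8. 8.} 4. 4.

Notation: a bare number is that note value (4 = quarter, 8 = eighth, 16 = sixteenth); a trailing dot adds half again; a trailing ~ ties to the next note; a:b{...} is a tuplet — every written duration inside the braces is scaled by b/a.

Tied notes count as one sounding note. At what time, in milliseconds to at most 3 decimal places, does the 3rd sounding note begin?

note 3 onset = 6b = 3461.538ms

1. 0.0ms @ 0 + 1730.769ms (3)
2. 1730.769ms @ 3 + 1730.769ms (3)
3. 3461.538ms @ 6 + 494.505ms (6/7)
4. 3956.044ms @ 48/7 + 494.505ms (6/7)
5. 4450.549ms @ 54/7 + 494.505ms (6/7)
6. 4945.055ms @ 60/7 + 494.505ms (6/7)
7. 5439.56ms @ 66/7 + 494.505ms (6/7)
8. 5934.066ms @ 72/7 + 494.505ms (6/7)
9. 6428.571ms @ 78/7 + 494.505ms (6/7)
10. 6923.077ms @ 12 + 1730.769ms (3)
11. 8653.846ms @ 15 + 576.923ms (1)
12. 9230.769ms @ 16 + 576.923ms (1)
13. 9807.692ms @ 17 + 576.923ms (1)
14. 10384.615ms @ 18 + 1730.769ms (3)
15. 12115.385ms @ 21 + 1730.769ms (3)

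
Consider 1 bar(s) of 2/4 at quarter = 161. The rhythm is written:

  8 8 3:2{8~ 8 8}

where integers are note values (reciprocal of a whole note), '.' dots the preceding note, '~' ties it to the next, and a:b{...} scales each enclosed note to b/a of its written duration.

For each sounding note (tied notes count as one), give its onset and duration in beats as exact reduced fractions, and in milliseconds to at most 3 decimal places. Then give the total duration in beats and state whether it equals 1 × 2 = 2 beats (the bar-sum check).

1) 0.0ms=0b +186.335ms=1/2b
2) 186.335ms=1/2b +186.335ms=1/2b
3) 372.671ms=1b +248.447ms=2/3b
4) 621.118ms=5/3b +124.224ms=1/3b
Σ=2b of 2 (161bpm 2/4) — PASS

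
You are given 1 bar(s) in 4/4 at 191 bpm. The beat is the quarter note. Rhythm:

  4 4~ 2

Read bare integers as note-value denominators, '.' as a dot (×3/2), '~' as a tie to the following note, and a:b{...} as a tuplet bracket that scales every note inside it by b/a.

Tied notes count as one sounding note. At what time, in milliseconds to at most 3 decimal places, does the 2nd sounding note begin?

note 2 onset = 1b = 314.136ms

1. 0.0ms @ 0 + 314.136ms (1)
2. 314.136ms @ 1 + 942.408ms (3)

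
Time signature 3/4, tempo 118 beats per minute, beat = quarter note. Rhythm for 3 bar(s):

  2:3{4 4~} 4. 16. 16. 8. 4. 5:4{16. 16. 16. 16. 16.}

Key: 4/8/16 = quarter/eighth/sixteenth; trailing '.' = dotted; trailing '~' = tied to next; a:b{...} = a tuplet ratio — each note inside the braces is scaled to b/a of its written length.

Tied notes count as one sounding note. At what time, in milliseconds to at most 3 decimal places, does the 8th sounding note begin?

note 8 onset = 39/5b = 3966.102ms

1. 0.0ms @ 0 + 762.712ms (3/2)
2. 762.712ms @ 3/2 + 1525.424ms (3)
3. 2288.136ms @ 9/2 + 190.678ms (3/8)
4. 2478.814ms @ 39/8 + 190.678ms (3/8)
5. 2669.492ms @ 21/4 + 381.356ms (3/4)
6. 3050.847ms @ 6 + 762.712ms (3/2)
7. 3813.559ms @ 15/2 + 152.542ms (3/10)
8. 3966.102ms @ 39/5 + 152.542ms (3/10)
9. 4118.644ms @ 81/10 + 152.542ms (3/10)
10. 4271.186ms @ 42/5 + 152.542ms (3/10)
11. 4423.729ms @ 87/10 + 152.542ms (3/10)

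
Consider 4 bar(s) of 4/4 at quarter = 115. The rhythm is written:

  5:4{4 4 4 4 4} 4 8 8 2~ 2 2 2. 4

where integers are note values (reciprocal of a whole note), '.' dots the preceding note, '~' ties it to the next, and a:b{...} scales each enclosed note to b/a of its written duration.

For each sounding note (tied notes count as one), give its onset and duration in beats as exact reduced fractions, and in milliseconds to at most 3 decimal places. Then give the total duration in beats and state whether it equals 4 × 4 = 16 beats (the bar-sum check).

1) 0.0ms=0b +417.391ms=4/5b
2) 417.391ms=4/5b +417.391ms=4/5b
3) 834.783ms=8/5b +417.391ms=4/5b
4) 1252.174ms=12/5b +417.391ms=4/5b
5) 1669.565ms=16/5b +417.391ms=4/5b
6) 2086.957ms=4b +521.739ms=1b
7) 2608.696ms=5b +260.87ms=1/2b
8) 2869.565ms=11/2b +260.87ms=1/2b
9) 3130.435ms=6b +2086.957ms=4b
10) 5217.391ms=10b +1043.478ms=2b
11) 6260.87ms=12b +1565.217ms=3b
12) 7826.087ms=15b +521.739ms=1b
Σ=16b of 16 (115bpm 4/4) — PASS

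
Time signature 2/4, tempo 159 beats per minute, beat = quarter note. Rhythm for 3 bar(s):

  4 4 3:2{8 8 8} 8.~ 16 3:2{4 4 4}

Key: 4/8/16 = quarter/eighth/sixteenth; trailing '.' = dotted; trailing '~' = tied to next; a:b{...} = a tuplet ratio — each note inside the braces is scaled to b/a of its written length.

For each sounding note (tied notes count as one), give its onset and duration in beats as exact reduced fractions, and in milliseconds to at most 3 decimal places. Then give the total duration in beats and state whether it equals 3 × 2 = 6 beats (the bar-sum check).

1) 0.0ms=0b +377.358ms=1b
2) 377.358ms=1b +377.358ms=1b
3) 754.717ms=2b +125.786ms=1/3b
4) 880.503ms=7/3b +125.786ms=1/3b
5) 1006.289ms=8/3b +125.786ms=1/3b
6) 1132.075ms=3b +377.358ms=1b
7) 1509.434ms=4b +251.572ms=2/3b
8) 1761.006ms=14/3b +251.572ms=2/3b
9) 2012.579ms=16/3b +251.572ms=2/3b
Σ=6b of 6 (159bpm 2/4) — PASS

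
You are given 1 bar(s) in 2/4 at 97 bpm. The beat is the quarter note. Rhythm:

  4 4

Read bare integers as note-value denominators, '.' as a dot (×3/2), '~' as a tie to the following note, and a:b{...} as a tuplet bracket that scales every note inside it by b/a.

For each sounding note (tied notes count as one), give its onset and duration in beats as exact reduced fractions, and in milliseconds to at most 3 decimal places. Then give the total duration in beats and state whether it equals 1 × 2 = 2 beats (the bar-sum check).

1) 0.0ms=0b +618.557ms=1b
2) 618.557ms=1b +618.557ms=1b
Σ=2b of 2 (97bpm 2/4) — PASS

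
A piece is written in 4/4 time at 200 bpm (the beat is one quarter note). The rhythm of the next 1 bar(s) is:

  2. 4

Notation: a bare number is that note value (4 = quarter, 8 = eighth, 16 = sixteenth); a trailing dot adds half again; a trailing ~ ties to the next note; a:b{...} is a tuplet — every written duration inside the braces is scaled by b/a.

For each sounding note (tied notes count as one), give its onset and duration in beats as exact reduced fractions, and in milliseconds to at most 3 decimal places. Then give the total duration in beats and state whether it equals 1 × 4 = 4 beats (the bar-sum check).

1) 0.0ms=0b +900.0ms=3b
2) 900.0ms=3b +300.0ms=1b
Σ=4b of 4 (200bpm 4/4) — PASS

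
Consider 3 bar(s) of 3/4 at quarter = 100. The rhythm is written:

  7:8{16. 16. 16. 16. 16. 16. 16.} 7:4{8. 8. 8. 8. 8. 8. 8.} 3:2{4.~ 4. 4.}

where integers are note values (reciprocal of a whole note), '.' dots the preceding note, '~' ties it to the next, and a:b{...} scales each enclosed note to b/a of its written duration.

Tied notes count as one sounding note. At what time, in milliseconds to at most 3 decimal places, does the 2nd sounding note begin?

1. 0.0ms @ 0 + 257.143ms (3/7)
2. 257.143ms @ 3/7 + 257.143ms (3/7)
3. 514.286ms @ 6/7 + 257.143ms (3/7)
4. 771.429ms @ 9/7 + 257.143ms (3/7)
5. 1028.571ms @ 12/7 + 257.143ms (3/7)
6. 1285.714ms @ 15/7 + 257.143ms (3/7)
7. 1542.857ms @ 18/7 + 257.143ms (3/7)
8. 1800.0ms @ 3 + 257.143ms (3/7)
9. 2057.143ms @ 24/7 + 257.143ms (3/7)
10. 2314.286ms @ 27/7 + 257.143ms (3/7)
11. 2571.429ms @ 30/7 + 257.143ms (3/7)
12. 2828.571ms @ 33/7 + 257.143ms (3/7)
13. 3085.714ms @ 36/7 + 257.143ms (3/7)
14. 3342.857ms @ 39/7 + 257.143ms (3/7)
15. 3600.0ms @ 6 + 1200.0ms (2)
16. 4800.0ms @ 8 + 600.0ms (1)

note 2 onset = 3/7b = 257.143ms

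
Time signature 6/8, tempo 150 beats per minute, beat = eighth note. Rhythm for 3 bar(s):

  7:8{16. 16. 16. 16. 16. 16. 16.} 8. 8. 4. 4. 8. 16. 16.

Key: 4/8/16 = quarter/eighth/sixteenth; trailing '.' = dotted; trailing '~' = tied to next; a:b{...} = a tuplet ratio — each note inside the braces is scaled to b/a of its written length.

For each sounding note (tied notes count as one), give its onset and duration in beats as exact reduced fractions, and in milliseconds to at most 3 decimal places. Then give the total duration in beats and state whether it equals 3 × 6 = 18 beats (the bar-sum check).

1) 0.0ms=0b +342.857ms=6/7b
2) 342.857ms=6/7b +342.857ms=6/7b
3) 685.714ms=12/7b +342.857ms=6/7b
4) 1028.571ms=18/7b +342.857ms=6/7b
5) 1371.429ms=24/7b +342.857ms=6/7b
6) 1714.286ms=30/7b +342.857ms=6/7b
7) 2057.143ms=36/7b +342.857ms=6/7b
8) 2400.0ms=6b +600.0ms=3/2b
9) 3000.0ms=15/2b +600.0ms=3/2b
10) 3600.0ms=9b +1200.0ms=3b
11) 4800.0ms=12b +1200.0ms=3b
12) 6000.0ms=15b +600.0ms=3/2b
13) 6600.0ms=33/2b +300.0ms=3/4b
14) 6900.0ms=69/4b +300.0ms=3/4b
Σ=18b of 18 (150bpm 6/8) — PASS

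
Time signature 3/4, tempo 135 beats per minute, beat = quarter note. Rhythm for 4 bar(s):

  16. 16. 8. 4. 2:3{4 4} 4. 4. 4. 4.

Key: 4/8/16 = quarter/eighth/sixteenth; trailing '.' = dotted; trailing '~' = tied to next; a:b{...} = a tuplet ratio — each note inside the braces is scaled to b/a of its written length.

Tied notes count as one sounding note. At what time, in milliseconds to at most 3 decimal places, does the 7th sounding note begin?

1. 0.0ms @ 0 + 166.667ms (3/8)
2. 166.667ms @ 3/8 + 166.667ms (3/8)
3. 333.333ms @ 3/4 + 333.333ms (3/4)
4. 666.667ms @ 3/2 + 666.667ms (3/2)
5. 1333.333ms @ 3 + 666.667ms (3/2)
6. 2000.0ms @ 9/2 + 666.667ms (3/2)
7. 2666.667ms @ 6 + 666.667ms (3/2)
8. 3333.333ms @ 15/2 + 666.667ms (3/2)
9. 4000.0ms @ 9 + 666.667ms (3/2)
10. 4666.667ms @ 21/2 + 666.667ms (3/2)

note 7 onset = 6b = 2666.667ms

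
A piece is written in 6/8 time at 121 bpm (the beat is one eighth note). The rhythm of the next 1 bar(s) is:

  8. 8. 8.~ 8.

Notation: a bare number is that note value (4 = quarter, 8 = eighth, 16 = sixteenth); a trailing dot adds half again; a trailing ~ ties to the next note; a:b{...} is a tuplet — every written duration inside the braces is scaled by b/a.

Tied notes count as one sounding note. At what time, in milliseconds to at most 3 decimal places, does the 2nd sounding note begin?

note 2 onset = 3/2b = 743.802ms

1. 0.0ms @ 0 + 743.802ms (3/2)
2. 743.802ms @ 3/2 + 743.802ms (3/2)
3. 1487.603ms @ 3 + 1487.603ms (3)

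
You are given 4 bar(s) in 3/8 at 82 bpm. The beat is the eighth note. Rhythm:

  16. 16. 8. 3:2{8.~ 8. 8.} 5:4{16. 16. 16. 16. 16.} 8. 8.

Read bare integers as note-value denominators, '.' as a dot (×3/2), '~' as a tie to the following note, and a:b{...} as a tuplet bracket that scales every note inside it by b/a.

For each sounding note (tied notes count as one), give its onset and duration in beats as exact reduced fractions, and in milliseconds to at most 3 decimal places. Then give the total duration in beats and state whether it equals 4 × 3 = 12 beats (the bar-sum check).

1) 0.0ms=0b +548.78ms=3/4b
2) 548.78ms=3/4b +548.78ms=3/4b
3) 1097.561ms=3/2b +1097.561ms=3/2b
4) 2195.122ms=3b +1463.415ms=2b
5) 3658.537ms=5b +731.707ms=1b
6) 4390.244ms=6b +439.024ms=3/5b
7) 4829.268ms=33/5b +439.024ms=3/5b
8) 5268.293ms=36/5b +439.024ms=3/5b
9) 5707.317ms=39/5b +439.024ms=3/5b
10) 6146.341ms=42/5b +439.024ms=3/5b
11) 6585.366ms=9b +1097.561ms=3/2b
12) 7682.927ms=21/2b +1097.561ms=3/2b
Σ=12b of 12 (82bpm 3/8) — PASS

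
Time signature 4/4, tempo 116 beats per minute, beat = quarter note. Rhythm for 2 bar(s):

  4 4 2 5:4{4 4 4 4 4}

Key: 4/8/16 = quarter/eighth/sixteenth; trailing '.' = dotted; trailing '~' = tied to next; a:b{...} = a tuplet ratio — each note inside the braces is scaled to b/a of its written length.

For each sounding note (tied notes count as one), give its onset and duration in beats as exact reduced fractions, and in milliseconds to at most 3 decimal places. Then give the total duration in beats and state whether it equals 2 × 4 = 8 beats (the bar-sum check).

1) 0.0ms=0b +517.241ms=1b
2) 517.241ms=1b +517.241ms=1b
3) 1034.483ms=2b +1034.483ms=2b
4) 2068.966ms=4b +413.793ms=4/5b
5) 2482.759ms=24/5b +413.793ms=4/5b
6) 2896.552ms=28/5b +413.793ms=4/5b
7) 3310.345ms=32/5b +413.793ms=4/5b
8) 3724.138ms=36/5b +413.793ms=4/5b
Σ=8b of 8 (116bpm 4/4) — PASS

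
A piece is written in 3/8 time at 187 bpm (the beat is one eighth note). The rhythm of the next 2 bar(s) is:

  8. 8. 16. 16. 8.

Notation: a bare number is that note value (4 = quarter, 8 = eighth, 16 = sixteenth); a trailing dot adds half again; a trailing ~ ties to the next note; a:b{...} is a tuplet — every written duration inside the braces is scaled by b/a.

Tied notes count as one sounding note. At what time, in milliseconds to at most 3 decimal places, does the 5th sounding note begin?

1. 0.0ms @ 0 + 481.283ms (3/2)
2. 481.283ms @ 3/2 + 481.283ms (3/2)
3. 962.567ms @ 3 + 240.642ms (3/4)
4. 1203.209ms @ 15/4 + 240.642ms (3/4)
5. 1443.85ms @ 9/2 + 481.283ms (3/2)

note 5 onset = 9/2b = 1443.85ms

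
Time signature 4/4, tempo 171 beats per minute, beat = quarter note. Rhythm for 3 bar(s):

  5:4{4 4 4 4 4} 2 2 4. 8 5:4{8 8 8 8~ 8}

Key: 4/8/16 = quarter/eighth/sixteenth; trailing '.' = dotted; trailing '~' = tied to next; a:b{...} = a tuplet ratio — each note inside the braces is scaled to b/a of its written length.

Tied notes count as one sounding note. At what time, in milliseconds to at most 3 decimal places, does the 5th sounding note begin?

note 5 onset = 16/5b = 1122.807ms

1. 0.0ms @ 0 + 280.702ms (4/5)
2. 280.702ms @ 4/5 + 280.702ms (4/5)
3. 561.404ms @ 8/5 + 280.702ms (4/5)
4. 842.105ms @ 12/5 + 280.702ms (4/5)
5. 1122.807ms @ 16/5 + 280.702ms (4/5)
6. 1403.509ms @ 4 + 701.754ms (2)
7. 2105.263ms @ 6 + 701.754ms (2)
8. 2807.018ms @ 8 + 526.316ms (3/2)
9. 3333.333ms @ 19/2 + 175.439ms (1/2)
10. 3508.772ms @ 10 + 140.351ms (2/5)
11. 3649.123ms @ 52/5 + 140.351ms (2/5)
12. 3789.474ms @ 54/5 + 140.351ms (2/5)
13. 3929.825ms @ 56/5 + 280.702ms (4/5)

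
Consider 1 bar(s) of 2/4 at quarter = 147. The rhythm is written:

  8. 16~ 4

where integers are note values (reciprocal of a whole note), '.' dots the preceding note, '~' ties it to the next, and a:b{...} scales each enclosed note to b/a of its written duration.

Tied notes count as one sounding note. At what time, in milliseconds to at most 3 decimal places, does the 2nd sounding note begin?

1. 0.0ms @ 0 + 306.122ms (3/4)
2. 306.122ms @ 3/4 + 510.204ms (5/4)

note 2 onset = 3/4b = 306.122ms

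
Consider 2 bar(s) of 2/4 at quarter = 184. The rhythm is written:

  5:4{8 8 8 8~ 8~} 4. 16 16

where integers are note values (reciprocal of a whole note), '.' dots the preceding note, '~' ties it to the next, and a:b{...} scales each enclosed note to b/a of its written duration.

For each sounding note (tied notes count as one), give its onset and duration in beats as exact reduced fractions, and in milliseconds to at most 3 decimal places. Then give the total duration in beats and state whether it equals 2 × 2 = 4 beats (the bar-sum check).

1) 0.0ms=0b +130.435ms=2/5b
2) 130.435ms=2/5b +130.435ms=2/5b
3) 260.87ms=4/5b +130.435ms=2/5b
4) 391.304ms=6/5b +750.0ms=23/10b
5) 1141.304ms=7/2b +81.522ms=1/4b
6) 1222.826ms=15/4b +81.522ms=1/4b
Σ=4b of 4 (184bpm 2/4) — PASS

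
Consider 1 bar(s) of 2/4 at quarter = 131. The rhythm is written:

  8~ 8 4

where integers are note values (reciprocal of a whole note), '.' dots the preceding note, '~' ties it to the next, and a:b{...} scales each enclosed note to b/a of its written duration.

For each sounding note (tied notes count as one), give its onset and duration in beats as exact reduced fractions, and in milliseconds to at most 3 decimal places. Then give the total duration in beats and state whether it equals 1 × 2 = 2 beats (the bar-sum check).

1) 0.0ms=0b +458.015ms=1b
2) 458.015ms=1b +458.015ms=1b
Σ=2b of 2 (131bpm 2/4) — PASS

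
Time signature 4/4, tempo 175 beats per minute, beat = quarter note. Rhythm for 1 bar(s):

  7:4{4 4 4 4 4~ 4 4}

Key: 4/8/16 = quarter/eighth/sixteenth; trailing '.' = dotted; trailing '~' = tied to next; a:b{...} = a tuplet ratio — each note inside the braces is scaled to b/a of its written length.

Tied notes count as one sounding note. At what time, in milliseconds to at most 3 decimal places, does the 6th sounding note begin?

1. 0.0ms @ 0 + 195.918ms (4/7)
2. 195.918ms @ 4/7 + 195.918ms (4/7)
3. 391.837ms @ 8/7 + 195.918ms (4/7)
4. 587.755ms @ 12/7 + 195.918ms (4/7)
5. 783.673ms @ 16/7 + 391.837ms (8/7)
6. 1175.51ms @ 24/7 + 195.918ms (4/7)

note 6 onset = 24/7b = 1175.51ms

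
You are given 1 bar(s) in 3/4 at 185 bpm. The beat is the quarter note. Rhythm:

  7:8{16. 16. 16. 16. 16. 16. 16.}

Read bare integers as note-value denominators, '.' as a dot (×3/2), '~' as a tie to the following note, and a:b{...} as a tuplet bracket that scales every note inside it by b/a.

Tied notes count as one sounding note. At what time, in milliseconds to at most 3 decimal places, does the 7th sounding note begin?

1. 0.0ms @ 0 + 138.996ms (3/7)
2. 138.996ms @ 3/7 + 138.996ms (3/7)
3. 277.992ms @ 6/7 + 138.996ms (3/7)
4. 416.988ms @ 9/7 + 138.996ms (3/7)
5. 555.985ms @ 12/7 + 138.996ms (3/7)
6. 694.981ms @ 15/7 + 138.996ms (3/7)
7. 833.977ms @ 18/7 + 138.996ms (3/7)

note 7 onset = 18/7b = 833.977ms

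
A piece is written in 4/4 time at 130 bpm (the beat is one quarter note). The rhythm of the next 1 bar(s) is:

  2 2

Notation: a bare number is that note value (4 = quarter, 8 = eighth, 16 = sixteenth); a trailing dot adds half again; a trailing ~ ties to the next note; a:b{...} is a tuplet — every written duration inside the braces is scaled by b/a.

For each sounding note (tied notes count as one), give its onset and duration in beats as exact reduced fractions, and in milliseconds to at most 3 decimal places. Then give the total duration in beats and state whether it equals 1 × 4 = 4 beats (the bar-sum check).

1) 0.0ms=0b +923.077ms=2b
2) 923.077ms=2b +923.077ms=2b
Σ=4b of 4 (130bpm 4/4) — PASS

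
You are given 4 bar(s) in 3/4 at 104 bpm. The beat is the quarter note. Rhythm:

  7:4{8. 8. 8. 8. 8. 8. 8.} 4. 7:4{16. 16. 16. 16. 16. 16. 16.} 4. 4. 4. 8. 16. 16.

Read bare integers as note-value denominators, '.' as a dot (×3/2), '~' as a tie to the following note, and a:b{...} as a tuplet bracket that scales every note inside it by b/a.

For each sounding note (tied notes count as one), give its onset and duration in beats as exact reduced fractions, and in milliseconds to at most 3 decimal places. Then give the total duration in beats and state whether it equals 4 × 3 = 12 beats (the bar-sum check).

1) 0.0ms=0b +247.253ms=3/7b
2) 247.253ms=3/7b +247.253ms=3/7b
3) 494.505ms=6/7b +247.253ms=3/7b
4) 741.758ms=9/7b +247.253ms=3/7b
5) 989.011ms=12/7b +247.253ms=3/7b
6) 1236.264ms=15/7b +247.253ms=3/7b
7) 1483.516ms=18/7b +247.253ms=3/7b
8) 1730.769ms=3b +865.385ms=3/2b
9) 2596.154ms=9/2b +123.626ms=3/14b
10) 2719.78ms=33/7b +123.626ms=3/14b
11) 2843.407ms=69/14b +123.626ms=3/14b
12) 2967.033ms=36/7b +123.626ms=3/14b
13) 3090.659ms=75/14b +123.626ms=3/14b
14) 3214.286ms=39/7b +123.626ms=3/14b
15) 3337.912ms=81/14b +123.626ms=3/14b
16) 3461.538ms=6b +865.385ms=3/2b
17) 4326.923ms=15/2b +865.385ms=3/2b
18) 5192.308ms=9b +865.385ms=3/2b
19) 6057.692ms=21/2b +432.692ms=3/4b
20) 6490.385ms=45/4b +216.346ms=3/8b
21) 6706.731ms=93/8b +216.346ms=3/8b
Σ=12b of 12 (104bpm 3/4) — PASS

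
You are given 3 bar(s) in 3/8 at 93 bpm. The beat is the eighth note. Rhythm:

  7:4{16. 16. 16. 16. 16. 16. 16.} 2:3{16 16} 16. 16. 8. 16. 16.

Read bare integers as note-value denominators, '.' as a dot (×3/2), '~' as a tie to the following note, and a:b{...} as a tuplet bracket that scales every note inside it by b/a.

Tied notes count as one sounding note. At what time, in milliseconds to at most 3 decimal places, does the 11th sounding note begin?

note 11 onset = 21/4b = 3387.097ms

1. 0.0ms @ 0 + 276.498ms (3/7)
2. 276.498ms @ 3/7 + 276.498ms (3/7)
3. 552.995ms @ 6/7 + 276.498ms (3/7)
4. 829.493ms @ 9/7 + 276.498ms (3/7)
5. 1105.991ms @ 12/7 + 276.498ms (3/7)
6. 1382.488ms @ 15/7 + 276.498ms (3/7)
7. 1658.986ms @ 18/7 + 276.498ms (3/7)
8. 1935.484ms @ 3 + 483.871ms (3/4)
9. 2419.355ms @ 15/4 + 483.871ms (3/4)
10. 2903.226ms @ 9/2 + 483.871ms (3/4)
11. 3387.097ms @ 21/4 + 483.871ms (3/4)
12. 3870.968ms @ 6 + 967.742ms (3/2)
13. 4838.71ms @ 15/2 + 483.871ms (3/4)
14. 5322.581ms @ 33/4 + 483.871ms (3/4)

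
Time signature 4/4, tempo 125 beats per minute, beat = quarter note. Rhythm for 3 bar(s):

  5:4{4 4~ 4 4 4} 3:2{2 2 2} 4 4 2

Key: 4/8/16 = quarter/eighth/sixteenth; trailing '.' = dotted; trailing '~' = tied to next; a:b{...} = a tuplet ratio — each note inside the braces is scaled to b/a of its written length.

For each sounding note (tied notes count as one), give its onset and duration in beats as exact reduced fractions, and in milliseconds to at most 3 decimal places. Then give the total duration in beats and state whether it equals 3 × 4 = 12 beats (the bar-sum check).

1) 0.0ms=0b +384.0ms=4/5b
2) 384.0ms=4/5b +768.0ms=8/5b
3) 1152.0ms=12/5b +384.0ms=4/5b
4) 1536.0ms=16/5b +384.0ms=4/5b
5) 1920.0ms=4b +640.0ms=4/3b
6) 2560.0ms=16/3b +640.0ms=4/3b
7) 3200.0ms=20/3b +640.0ms=4/3b
8) 3840.0ms=8b +480.0ms=1b
9) 4320.0ms=9b +480.0ms=1b
10) 4800.0ms=10b +960.0ms=2b
Σ=12b of 12 (125bpm 4/4) — PASS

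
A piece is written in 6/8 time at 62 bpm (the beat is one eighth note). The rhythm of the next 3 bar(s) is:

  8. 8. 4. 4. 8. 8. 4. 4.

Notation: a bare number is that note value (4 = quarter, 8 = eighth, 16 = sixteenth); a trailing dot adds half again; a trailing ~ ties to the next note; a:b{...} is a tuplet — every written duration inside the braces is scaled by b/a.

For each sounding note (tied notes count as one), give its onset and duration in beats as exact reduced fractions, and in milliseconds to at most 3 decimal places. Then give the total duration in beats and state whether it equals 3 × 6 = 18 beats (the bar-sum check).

1) 0.0ms=0b +1451.613ms=3/2b
2) 1451.613ms=3/2b +1451.613ms=3/2b
3) 2903.226ms=3b +2903.226ms=3b
4) 5806.452ms=6b +2903.226ms=3b
5) 8709.677ms=9b +1451.613ms=3/2b
6) 10161.29ms=21/2b +1451.613ms=3/2b
7) 11612.903ms=12b +2903.226ms=3b
8) 14516.129ms=15b +2903.226ms=3b
Σ=18b of 18 (62bpm 6/8) — PASS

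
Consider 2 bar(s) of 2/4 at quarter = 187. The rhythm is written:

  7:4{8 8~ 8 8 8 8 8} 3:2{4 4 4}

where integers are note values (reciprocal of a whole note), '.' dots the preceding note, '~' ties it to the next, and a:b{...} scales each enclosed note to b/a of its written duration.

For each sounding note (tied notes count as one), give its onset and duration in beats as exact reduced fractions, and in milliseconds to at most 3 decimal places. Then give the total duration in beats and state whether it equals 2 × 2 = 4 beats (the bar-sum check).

1) 0.0ms=0b +91.673ms=2/7b
2) 91.673ms=2/7b +183.346ms=4/7b
3) 275.019ms=6/7b +91.673ms=2/7b
4) 366.692ms=8/7b +91.673ms=2/7b
5) 458.365ms=10/7b +91.673ms=2/7b
6) 550.038ms=12/7b +91.673ms=2/7b
7) 641.711ms=2b +213.904ms=2/3b
8) 855.615ms=8/3b +213.904ms=2/3b
9) 1069.519ms=10/3b +213.904ms=2/3b
Σ=4b of 4 (187bpm 2/4) — PASS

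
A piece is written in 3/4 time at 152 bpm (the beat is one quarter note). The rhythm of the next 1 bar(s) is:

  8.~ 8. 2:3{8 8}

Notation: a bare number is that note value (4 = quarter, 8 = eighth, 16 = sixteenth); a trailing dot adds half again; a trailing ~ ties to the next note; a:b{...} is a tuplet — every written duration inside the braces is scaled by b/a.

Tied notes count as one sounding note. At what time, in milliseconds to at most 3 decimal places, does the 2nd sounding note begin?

note 2 onset = 3/2b = 592.105ms

1. 0.0ms @ 0 + 592.105ms (3/2)
2. 592.105ms @ 3/2 + 296.053ms (3/4)
3. 888.158ms @ 9/4 + 296.053ms (3/4)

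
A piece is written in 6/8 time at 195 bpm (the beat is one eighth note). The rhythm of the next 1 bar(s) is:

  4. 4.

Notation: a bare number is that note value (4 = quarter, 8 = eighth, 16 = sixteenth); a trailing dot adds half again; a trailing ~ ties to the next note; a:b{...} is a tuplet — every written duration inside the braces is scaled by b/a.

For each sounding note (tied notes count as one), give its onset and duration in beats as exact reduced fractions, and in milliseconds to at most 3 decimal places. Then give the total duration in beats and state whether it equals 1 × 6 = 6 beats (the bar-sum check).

1) 0.0ms=0b +923.077ms=3b
2) 923.077ms=3b +923.077ms=3b
Σ=6b of 6 (195bpm 6/8) — PASS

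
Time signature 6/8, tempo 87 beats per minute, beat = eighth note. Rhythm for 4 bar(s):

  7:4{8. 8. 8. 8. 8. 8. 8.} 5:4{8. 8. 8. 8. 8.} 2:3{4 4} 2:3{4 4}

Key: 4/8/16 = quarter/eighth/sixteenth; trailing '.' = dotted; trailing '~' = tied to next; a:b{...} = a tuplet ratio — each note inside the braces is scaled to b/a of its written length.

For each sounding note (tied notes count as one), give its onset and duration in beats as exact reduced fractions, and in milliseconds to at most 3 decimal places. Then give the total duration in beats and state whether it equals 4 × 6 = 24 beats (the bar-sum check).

1) 0.0ms=0b +591.133ms=6/7b
2) 591.133ms=6/7b +591.133ms=6/7b
3) 1182.266ms=12/7b +591.133ms=6/7b
4) 1773.399ms=18/7b +591.133ms=6/7b
5) 2364.532ms=24/7b +591.133ms=6/7b
6) 2955.665ms=30/7b +591.133ms=6/7b
7) 3546.798ms=36/7b +591.133ms=6/7b
8) 4137.931ms=6b +827.586ms=6/5b
9) 4965.517ms=36/5b +827.586ms=6/5b
10) 5793.103ms=42/5b +827.586ms=6/5b
11) 6620.69ms=48/5b +827.586ms=6/5b
12) 7448.276ms=54/5b +827.586ms=6/5b
13) 8275.862ms=12b +2068.966ms=3b
14) 10344.828ms=15b +2068.966ms=3b
15) 12413.793ms=18b +2068.966ms=3b
16) 14482.759ms=21b +2068.966ms=3b
Σ=24b of 24 (87bpm 6/8) — PASS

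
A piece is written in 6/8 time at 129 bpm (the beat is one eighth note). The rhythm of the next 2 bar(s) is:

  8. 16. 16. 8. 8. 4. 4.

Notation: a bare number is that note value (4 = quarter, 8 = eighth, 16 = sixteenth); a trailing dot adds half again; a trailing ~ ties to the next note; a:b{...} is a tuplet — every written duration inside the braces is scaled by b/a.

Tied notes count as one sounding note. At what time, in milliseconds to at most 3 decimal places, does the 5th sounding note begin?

1. 0.0ms @ 0 + 697.674ms (3/2)
2. 697.674ms @ 3/2 + 348.837ms (3/4)
3. 1046.512ms @ 9/4 + 348.837ms (3/4)
4. 1395.349ms @ 3 + 697.674ms (3/2)
5. 2093.023ms @ 9/2 + 697.674ms (3/2)
6. 2790.698ms @ 6 + 1395.349ms (3)
7. 4186.047ms @ 9 + 1395.349ms (3)

note 5 onset = 9/2b = 2093.023ms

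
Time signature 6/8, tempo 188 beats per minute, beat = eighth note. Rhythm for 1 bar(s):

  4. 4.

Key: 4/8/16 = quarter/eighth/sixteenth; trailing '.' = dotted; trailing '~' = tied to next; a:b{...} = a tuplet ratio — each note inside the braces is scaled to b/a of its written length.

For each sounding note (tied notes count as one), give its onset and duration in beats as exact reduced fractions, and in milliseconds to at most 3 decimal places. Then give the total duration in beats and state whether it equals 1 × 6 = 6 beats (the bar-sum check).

1) 0.0ms=0b +957.447ms=3b
2) 957.447ms=3b +957.447ms=3b
Σ=6b of 6 (188bpm 6/8) — PASS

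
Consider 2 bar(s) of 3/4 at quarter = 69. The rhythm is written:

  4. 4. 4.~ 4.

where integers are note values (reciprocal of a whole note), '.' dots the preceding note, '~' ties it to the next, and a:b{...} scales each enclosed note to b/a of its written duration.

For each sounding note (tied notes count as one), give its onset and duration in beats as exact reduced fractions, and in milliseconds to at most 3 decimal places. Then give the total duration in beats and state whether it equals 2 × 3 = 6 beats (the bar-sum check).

1) 0.0ms=0b +1304.348ms=3/2b
2) 1304.348ms=3/2b +1304.348ms=3/2b
3) 2608.696ms=3b +2608.696ms=3b
Σ=6b of 6 (69bpm 3/4) — PASS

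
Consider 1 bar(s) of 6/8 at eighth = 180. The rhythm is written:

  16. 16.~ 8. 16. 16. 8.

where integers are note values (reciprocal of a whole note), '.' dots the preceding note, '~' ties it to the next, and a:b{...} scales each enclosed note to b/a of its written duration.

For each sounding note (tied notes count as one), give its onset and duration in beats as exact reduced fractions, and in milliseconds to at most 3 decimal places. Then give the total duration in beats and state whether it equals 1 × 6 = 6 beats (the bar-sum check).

1) 0.0ms=0b +250.0ms=3/4b
2) 250.0ms=3/4b +750.0ms=9/4b
3) 1000.0ms=3b +250.0ms=3/4b
4) 1250.0ms=15/4b +250.0ms=3/4b
5) 1500.0ms=9/2b +500.0ms=3/2b
Σ=6b of 6 (180bpm 6/8) — PASS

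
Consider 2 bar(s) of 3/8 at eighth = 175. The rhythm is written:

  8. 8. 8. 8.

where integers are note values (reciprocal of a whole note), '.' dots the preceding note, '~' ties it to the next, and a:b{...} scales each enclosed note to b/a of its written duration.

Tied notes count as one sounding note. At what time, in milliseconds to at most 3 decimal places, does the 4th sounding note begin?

note 4 onset = 9/2b = 1542.857ms

1. 0.0ms @ 0 + 514.286ms (3/2)
2. 514.286ms @ 3/2 + 514.286ms (3/2)
3. 1028.571ms @ 3 + 514.286ms (3/2)
4. 1542.857ms @ 9/2 + 514.286ms (3/2)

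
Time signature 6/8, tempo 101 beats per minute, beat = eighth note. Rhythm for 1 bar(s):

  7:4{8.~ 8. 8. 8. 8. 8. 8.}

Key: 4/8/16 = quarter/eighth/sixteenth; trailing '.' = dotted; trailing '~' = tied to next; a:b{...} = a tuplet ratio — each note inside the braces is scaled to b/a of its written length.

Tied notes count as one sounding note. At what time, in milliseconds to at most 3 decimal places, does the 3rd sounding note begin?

note 3 onset = 18/7b = 1527.581ms

1. 0.0ms @ 0 + 1018.388ms (12/7)
2. 1018.388ms @ 12/7 + 509.194ms (6/7)
3. 1527.581ms @ 18/7 + 509.194ms (6/7)
4. 2036.775ms @ 24/7 + 509.194ms (6/7)
5. 2545.969ms @ 30/7 + 509.194ms (6/7)
6. 3055.163ms @ 36/7 + 509.194ms (6/7)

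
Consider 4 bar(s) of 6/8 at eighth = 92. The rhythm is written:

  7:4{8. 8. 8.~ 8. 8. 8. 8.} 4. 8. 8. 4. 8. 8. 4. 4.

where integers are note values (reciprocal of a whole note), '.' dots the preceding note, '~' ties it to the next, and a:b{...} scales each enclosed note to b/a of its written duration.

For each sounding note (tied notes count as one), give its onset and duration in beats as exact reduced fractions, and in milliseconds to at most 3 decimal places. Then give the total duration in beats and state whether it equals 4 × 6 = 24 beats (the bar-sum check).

1) 0.0ms=0b +559.006ms=6/7b
2) 559.006ms=6/7b +559.006ms=6/7b
3) 1118.012ms=12/7b +1118.012ms=12/7b
4) 2236.025ms=24/7b +559.006ms=6/7b
5) 2795.031ms=30/7b +559.006ms=6/7b
6) 3354.037ms=36/7b +559.006ms=6/7b
7) 3913.043ms=6b +1956.522ms=3b
8) 5869.565ms=9b +978.261ms=3/2b
9) 6847.826ms=21/2b +978.261ms=3/2b
10) 7826.087ms=12b +1956.522ms=3b
11) 9782.609ms=15b +978.261ms=3/2b
12) 10760.87ms=33/2b +978.261ms=3/2b
13) 11739.13ms=18b +1956.522ms=3b
14) 13695.652ms=21b +1956.522ms=3b
Σ=24b of 24 (92bpm 6/8) — PASS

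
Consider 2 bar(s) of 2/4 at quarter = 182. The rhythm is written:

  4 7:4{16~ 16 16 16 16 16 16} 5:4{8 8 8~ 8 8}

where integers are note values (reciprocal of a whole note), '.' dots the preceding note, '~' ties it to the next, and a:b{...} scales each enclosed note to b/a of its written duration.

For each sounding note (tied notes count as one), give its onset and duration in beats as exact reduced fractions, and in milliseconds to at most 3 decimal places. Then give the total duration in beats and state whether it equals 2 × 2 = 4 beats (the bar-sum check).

1) 0.0ms=0b +329.67ms=1b
2) 329.67ms=1b +94.192ms=2/7b
3) 423.862ms=9/7b +47.096ms=1/7b
4) 470.958ms=10/7b +47.096ms=1/7b
5) 518.053ms=11/7b +47.096ms=1/7b
6) 565.149ms=12/7b +47.096ms=1/7b
7) 612.245ms=13/7b +47.096ms=1/7b
8) 659.341ms=2b +131.868ms=2/5b
9) 791.209ms=12/5b +131.868ms=2/5b
10) 923.077ms=14/5b +263.736ms=4/5b
11) 1186.813ms=18/5b +131.868ms=2/5b
Σ=4b of 4 (182bpm 2/4) — PASS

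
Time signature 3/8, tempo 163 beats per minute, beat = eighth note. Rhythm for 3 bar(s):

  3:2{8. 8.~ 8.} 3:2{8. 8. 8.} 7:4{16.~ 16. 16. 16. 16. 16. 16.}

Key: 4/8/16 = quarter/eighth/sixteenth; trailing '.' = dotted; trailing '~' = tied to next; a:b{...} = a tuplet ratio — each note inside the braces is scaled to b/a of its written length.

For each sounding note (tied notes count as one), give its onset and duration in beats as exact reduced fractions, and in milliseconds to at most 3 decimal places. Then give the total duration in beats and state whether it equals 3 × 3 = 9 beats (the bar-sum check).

1) 0.0ms=0b +368.098ms=1b
2) 368.098ms=1b +736.196ms=2b
3) 1104.294ms=3b +368.098ms=1b
4) 1472.393ms=4b +368.098ms=1b
5) 1840.491ms=5b +368.098ms=1b
6) 2208.589ms=6b +315.513ms=6/7b
7) 2524.102ms=48/7b +157.756ms=3/7b
8) 2681.858ms=51/7b +157.756ms=3/7b
9) 2839.614ms=54/7b +157.756ms=3/7b
10) 2997.371ms=57/7b +157.756ms=3/7b
11) 3155.127ms=60/7b +157.756ms=3/7b
Σ=9b of 9 (163bpm 3/8) — PASS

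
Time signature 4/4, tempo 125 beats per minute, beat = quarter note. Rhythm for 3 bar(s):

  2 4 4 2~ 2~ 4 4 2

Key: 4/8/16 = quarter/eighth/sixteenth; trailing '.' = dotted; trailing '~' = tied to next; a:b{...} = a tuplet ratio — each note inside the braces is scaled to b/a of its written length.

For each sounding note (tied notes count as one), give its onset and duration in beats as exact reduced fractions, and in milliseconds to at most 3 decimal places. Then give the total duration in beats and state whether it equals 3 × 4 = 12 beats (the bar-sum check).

1) 0.0ms=0b +960.0ms=2b
2) 960.0ms=2b +480.0ms=1b
3) 1440.0ms=3b +480.0ms=1b
4) 1920.0ms=4b +2400.0ms=5b
5) 4320.0ms=9b +480.0ms=1b
6) 4800.0ms=10b +960.0ms=2b
Σ=12b of 12 (125bpm 4/4) — PASS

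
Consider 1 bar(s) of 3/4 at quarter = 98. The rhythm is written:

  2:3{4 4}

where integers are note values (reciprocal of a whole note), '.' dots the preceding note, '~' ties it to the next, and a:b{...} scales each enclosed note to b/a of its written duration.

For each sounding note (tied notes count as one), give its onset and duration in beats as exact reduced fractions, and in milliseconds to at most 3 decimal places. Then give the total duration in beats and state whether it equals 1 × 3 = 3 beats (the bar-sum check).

1) 0.0ms=0b +918.367ms=3/2b
2) 918.367ms=3/2b +918.367ms=3/2b
Σ=3b of 3 (98bpm 3/4) — PASS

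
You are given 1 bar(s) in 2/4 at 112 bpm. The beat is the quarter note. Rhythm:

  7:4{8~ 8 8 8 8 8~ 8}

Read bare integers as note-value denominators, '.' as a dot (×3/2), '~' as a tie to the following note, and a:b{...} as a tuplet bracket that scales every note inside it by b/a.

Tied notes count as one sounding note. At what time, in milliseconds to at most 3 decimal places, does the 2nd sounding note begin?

1. 0.0ms @ 0 + 306.122ms (4/7)
2. 306.122ms @ 4/7 + 153.061ms (2/7)
3. 459.184ms @ 6/7 + 153.061ms (2/7)
4. 612.245ms @ 8/7 + 153.061ms (2/7)
5. 765.306ms @ 10/7 + 306.122ms (4/7)

note 2 onset = 4/7b = 306.122ms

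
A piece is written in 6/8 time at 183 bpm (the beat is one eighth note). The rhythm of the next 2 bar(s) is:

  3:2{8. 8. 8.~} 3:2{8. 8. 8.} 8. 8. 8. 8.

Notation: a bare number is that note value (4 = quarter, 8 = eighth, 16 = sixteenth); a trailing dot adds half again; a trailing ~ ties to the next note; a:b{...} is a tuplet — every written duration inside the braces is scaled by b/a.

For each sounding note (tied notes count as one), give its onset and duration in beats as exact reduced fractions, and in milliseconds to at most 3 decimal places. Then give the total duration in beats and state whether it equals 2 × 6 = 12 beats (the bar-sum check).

1) 0.0ms=0b +327.869ms=1b
2) 327.869ms=1b +327.869ms=1b
3) 655.738ms=2b +655.738ms=2b
4) 1311.475ms=4b +327.869ms=1b
5) 1639.344ms=5b +327.869ms=1b
6) 1967.213ms=6b +491.803ms=3/2b
7) 2459.016ms=15/2b +491.803ms=3/2b
8) 2950.82ms=9b +491.803ms=3/2b
9) 3442.623ms=21/2b +491.803ms=3/2b
Σ=12b of 12 (183bpm 6/8) — PASS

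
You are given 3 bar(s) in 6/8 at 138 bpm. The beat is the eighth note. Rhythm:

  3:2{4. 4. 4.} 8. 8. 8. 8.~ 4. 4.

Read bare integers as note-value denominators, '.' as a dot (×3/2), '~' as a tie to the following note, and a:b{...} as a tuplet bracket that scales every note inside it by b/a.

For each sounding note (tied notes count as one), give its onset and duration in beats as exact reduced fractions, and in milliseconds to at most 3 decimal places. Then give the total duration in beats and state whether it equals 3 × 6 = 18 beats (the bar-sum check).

1) 0.0ms=0b +869.565ms=2b
2) 869.565ms=2b +869.565ms=2b
3) 1739.13ms=4b +869.565ms=2b
4) 2608.696ms=6b +652.174ms=3/2b
5) 3260.87ms=15/2b +652.174ms=3/2b
6) 3913.043ms=9b +652.174ms=3/2b
7) 4565.217ms=21/2b +1956.522ms=9/2b
8) 6521.739ms=15b +1304.348ms=3b
Σ=18b of 18 (138bpm 6/8) — PASS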